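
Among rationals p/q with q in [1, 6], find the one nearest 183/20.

55/6

Expand x = 183/20 as a continued fraction with the Euclidean algorithm:
  183 = 9*20 + 3, so a_0 = 9.
  20 = 6*3 + 2, so a_1 = 6.
  3 = 1*2 + 1, so a_2 = 1.
  2 = 2*1 + 0, so a_3 = 2.
so x = [9; 6, 1, 2].
Convergents (p_i = a_i*p_{i-1} + p_{i-2}, q_i = a_i*q_{i-1} + q_{i-2} with p_{-2}=0, p_{-1}=1, q_{-2}=1, q_{-1}=0), until the denominator exceeds 6:
  i=0: a_0=9, p_0 = 9*1 + 0 = 9, q_0 = 9*0 + 1 = 1.
  i=1: a_1=6, p_1 = 6*9 + 1 = 55, q_1 = 6*1 + 0 = 6.
  i=2: a_2=1, p_2 = 1*55 + 9 = 64, q_2 = 1*6 + 1 = 7.
q_2 = 7 > 6, so the last convergent with denominator <= 6 is p_1/q_1 = 55/6.
The closest fraction with denominator <= 6 is either p_1/q_1 or the intermediate fraction (k*p_1 + p_0)/(k*q_1 + q_0) with the largest k >= 1 whose denominator stays <= 6; these approach x as k grows, and every other convergent or intermediate fraction in range is farther away.
Largest k: floor((6 - q_0)/q_1) = floor((6 - 1)/6) = 0.
Since k = 0, no intermediate fraction beyond p_1/q_1 has denominator <= 6, so the convergent 55/6 is the closest (its error is |183*6 - 55*20|/(20*6) = 2/120).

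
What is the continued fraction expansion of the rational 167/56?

Run the Euclidean algorithm on 167 and 56; the successive quotients are the partial quotients a_0, a_1, ... (each step inverts the fractional part left over by the previous one):
  167 = 2*56 + 55, so a_0 = 2.
  56 = 1*55 + 1, so a_1 = 1.
  55 = 55*1 + 0, so a_2 = 55.
The remainder reaches 0 after 3 divisions, so the expansion has 3 partial quotients, read off in order.

[2; 1, 55]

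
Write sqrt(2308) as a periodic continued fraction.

[48; (24, 96)]

Write x_i = (sqrt(2308) + m_i)/d_i with (m_0, d_0) = (0, 1). a_0 = floor(sqrt(2308)) = 48, since 48^2 = 2304 <= 2308 < 2401 = 49^2.
Iterate m_{i+1} = d_i*a_i - m_i, d_{i+1} = (2308 - m_{i+1}^2)/d_i, a_{i+1} = floor((a_0 + m_{i+1})/d_{i+1}):
  m_1 = 1*48 - 0 = 48, d_1 = (2308 - 48^2)/1 = 4/1 = 4, a_1 = floor((48 + 48)/4) = 24.
  m_2 = 4*24 - 48 = 48, d_2 = (2308 - 48^2)/4 = 4/4 = 1, a_2 = floor((48 + 48)/1) = 96.
  m_3 = 1*96 - 48 = 48, d_3 = (2308 - 48^2)/1 = 4/1 = 4: (m_3, d_3) = (m_1, d_1) = (48, 4), so from here the quotients repeat a_1, a_2; the period length is 2.
Hence the expansion of sqrt(2308) is a_0 = 48 followed by the repeating block 24, 96 (period 2).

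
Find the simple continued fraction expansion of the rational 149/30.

[4; 1, 29]

Run the Euclidean algorithm on 149 and 30; the successive quotients are the partial quotients a_0, a_1, ... (each step inverts the fractional part left over by the previous one):
  149 = 4*30 + 29, so a_0 = 4.
  30 = 1*29 + 1, so a_1 = 1.
  29 = 29*1 + 0, so a_2 = 29.
The remainder reaches 0 after 3 divisions, so the expansion has 3 partial quotients, read off in order.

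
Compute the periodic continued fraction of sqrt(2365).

Write x_i = (sqrt(2365) + m_i)/d_i with (m_0, d_0) = (0, 1). a_0 = floor(sqrt(2365)) = 48, since 48^2 = 2304 <= 2365 < 2401 = 49^2.
Iterate m_{i+1} = d_i*a_i - m_i, d_{i+1} = (2365 - m_{i+1}^2)/d_i, a_{i+1} = floor((a_0 + m_{i+1})/d_{i+1}):
  m_1 = 1*48 - 0 = 48, d_1 = (2365 - 48^2)/1 = 61/1 = 61, a_1 = floor((48 + 48)/61) = 1.
  m_2 = 61*1 - 48 = 13, d_2 = (2365 - 13^2)/61 = 2196/61 = 36, a_2 = floor((48 + 13)/36) = 1.
  m_3 = 36*1 - 13 = 23, d_3 = (2365 - 23^2)/36 = 1836/36 = 51, a_3 = floor((48 + 23)/51) = 1.
  m_4 = 51*1 - 23 = 28, d_4 = (2365 - 28^2)/51 = 1581/51 = 31, a_4 = floor((48 + 28)/31) = 2.
  m_5 = 31*2 - 28 = 34, d_5 = (2365 - 34^2)/31 = 1209/31 = 39, a_5 = floor((48 + 34)/39) = 2.
  m_6 = 39*2 - 34 = 44, d_6 = (2365 - 44^2)/39 = 429/39 = 11, a_6 = floor((48 + 44)/11) = 8.
  m_7 = 11*8 - 44 = 44, d_7 = (2365 - 44^2)/11 = 429/11 = 39, a_7 = floor((48 + 44)/39) = 2.
  m_8 = 39*2 - 44 = 34, d_8 = (2365 - 34^2)/39 = 1209/39 = 31, a_8 = floor((48 + 34)/31) = 2.
  m_9 = 31*2 - 34 = 28, d_9 = (2365 - 28^2)/31 = 1581/31 = 51, a_9 = floor((48 + 28)/51) = 1.
  m_10 = 51*1 - 28 = 23, d_10 = (2365 - 23^2)/51 = 1836/51 = 36, a_10 = floor((48 + 23)/36) = 1.
  m_11 = 36*1 - 23 = 13, d_11 = (2365 - 13^2)/36 = 2196/36 = 61, a_11 = floor((48 + 13)/61) = 1.
  m_12 = 61*1 - 13 = 48, d_12 = (2365 - 48^2)/61 = 61/61 = 1, a_12 = floor((48 + 48)/1) = 96.
  m_13 = 1*96 - 48 = 48, d_13 = (2365 - 48^2)/1 = 61/1 = 61: (m_13, d_13) = (m_1, d_1) = (48, 61), so from here the quotients repeat a_1, ..., a_12; the period length is 12.
Hence the expansion of sqrt(2365) is a_0 = 48 followed by the repeating block 1, 1, 1, 2, 2, 8, 2, 2, 1, 1, 1, 96 (period 12).

[48; (1, 1, 1, 2, 2, 8, 2, 2, 1, 1, 1, 96)]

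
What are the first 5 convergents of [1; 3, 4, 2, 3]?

Using the convergent recurrence p_i = a_i*p_{i-1} + p_{i-2}, q_i = a_i*q_{i-1} + q_{i-2} with p_{-2}=0, p_{-1}=1, q_{-2}=1, q_{-1}=0:
  i=0: a_0=1, p_0 = 1*1 + 0 = 1, q_0 = 1*0 + 1 = 1.
  i=1: a_1=3, p_1 = 3*1 + 1 = 4, q_1 = 3*1 + 0 = 3.
  i=2: a_2=4, p_2 = 4*4 + 1 = 17, q_2 = 4*3 + 1 = 13.
  i=3: a_3=2, p_3 = 2*17 + 4 = 38, q_3 = 2*13 + 3 = 29.
  i=4: a_4=3, p_4 = 3*38 + 17 = 131, q_4 = 3*29 + 13 = 100.

1/1, 4/3, 17/13, 38/29, 131/100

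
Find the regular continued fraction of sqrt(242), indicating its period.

Write x_i = (sqrt(242) + m_i)/d_i with (m_0, d_0) = (0, 1). a_0 = floor(sqrt(242)) = 15, since 15^2 = 225 <= 242 < 256 = 16^2.
Iterate m_{i+1} = d_i*a_i - m_i, d_{i+1} = (242 - m_{i+1}^2)/d_i, a_{i+1} = floor((a_0 + m_{i+1})/d_{i+1}):
  m_1 = 1*15 - 0 = 15, d_1 = (242 - 15^2)/1 = 17/1 = 17, a_1 = floor((15 + 15)/17) = 1.
  m_2 = 17*1 - 15 = 2, d_2 = (242 - 2^2)/17 = 238/17 = 14, a_2 = floor((15 + 2)/14) = 1.
  m_3 = 14*1 - 2 = 12, d_3 = (242 - 12^2)/14 = 98/14 = 7, a_3 = floor((15 + 12)/7) = 3.
  m_4 = 7*3 - 12 = 9, d_4 = (242 - 9^2)/7 = 161/7 = 23, a_4 = floor((15 + 9)/23) = 1.
  m_5 = 23*1 - 9 = 14, d_5 = (242 - 14^2)/23 = 46/23 = 2, a_5 = floor((15 + 14)/2) = 14.
  m_6 = 2*14 - 14 = 14, d_6 = (242 - 14^2)/2 = 46/2 = 23, a_6 = floor((15 + 14)/23) = 1.
  m_7 = 23*1 - 14 = 9, d_7 = (242 - 9^2)/23 = 161/23 = 7, a_7 = floor((15 + 9)/7) = 3.
  m_8 = 7*3 - 9 = 12, d_8 = (242 - 12^2)/7 = 98/7 = 14, a_8 = floor((15 + 12)/14) = 1.
  m_9 = 14*1 - 12 = 2, d_9 = (242 - 2^2)/14 = 238/14 = 17, a_9 = floor((15 + 2)/17) = 1.
  m_10 = 17*1 - 2 = 15, d_10 = (242 - 15^2)/17 = 17/17 = 1, a_10 = floor((15 + 15)/1) = 30.
  m_11 = 1*30 - 15 = 15, d_11 = (242 - 15^2)/1 = 17/1 = 17: (m_11, d_11) = (m_1, d_1) = (15, 17), so from here the quotients repeat a_1, ..., a_10; the period length is 10.
Hence the expansion of sqrt(242) is a_0 = 15 followed by the repeating block 1, 1, 3, 1, 14, 1, 3, 1, 1, 30 (period 10).

[15; (1, 1, 3, 1, 14, 1, 3, 1, 1, 30)]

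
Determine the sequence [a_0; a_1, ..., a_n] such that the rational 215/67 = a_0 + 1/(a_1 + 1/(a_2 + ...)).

Run the Euclidean algorithm on 215 and 67; the successive quotients are the partial quotients a_0, a_1, ... (each step inverts the fractional part left over by the previous one):
  215 = 3*67 + 14, so a_0 = 3.
  67 = 4*14 + 11, so a_1 = 4.
  14 = 1*11 + 3, so a_2 = 1.
  11 = 3*3 + 2, so a_3 = 3.
  3 = 1*2 + 1, so a_4 = 1.
  2 = 2*1 + 0, so a_5 = 2.
The remainder reaches 0 after 6 divisions, so the expansion has 6 partial quotients, read off in order.

[3; 4, 1, 3, 1, 2]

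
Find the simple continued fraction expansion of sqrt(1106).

[33; (3, 1, 8, 1, 3, 66)]

Write x_i = (sqrt(1106) + m_i)/d_i with (m_0, d_0) = (0, 1). a_0 = floor(sqrt(1106)) = 33, since 33^2 = 1089 <= 1106 < 1156 = 34^2.
Iterate m_{i+1} = d_i*a_i - m_i, d_{i+1} = (1106 - m_{i+1}^2)/d_i, a_{i+1} = floor((a_0 + m_{i+1})/d_{i+1}):
  m_1 = 1*33 - 0 = 33, d_1 = (1106 - 33^2)/1 = 17/1 = 17, a_1 = floor((33 + 33)/17) = 3.
  m_2 = 17*3 - 33 = 18, d_2 = (1106 - 18^2)/17 = 782/17 = 46, a_2 = floor((33 + 18)/46) = 1.
  m_3 = 46*1 - 18 = 28, d_3 = (1106 - 28^2)/46 = 322/46 = 7, a_3 = floor((33 + 28)/7) = 8.
  m_4 = 7*8 - 28 = 28, d_4 = (1106 - 28^2)/7 = 322/7 = 46, a_4 = floor((33 + 28)/46) = 1.
  m_5 = 46*1 - 28 = 18, d_5 = (1106 - 18^2)/46 = 782/46 = 17, a_5 = floor((33 + 18)/17) = 3.
  m_6 = 17*3 - 18 = 33, d_6 = (1106 - 33^2)/17 = 17/17 = 1, a_6 = floor((33 + 33)/1) = 66.
  m_7 = 1*66 - 33 = 33, d_7 = (1106 - 33^2)/1 = 17/1 = 17: (m_7, d_7) = (m_1, d_1) = (33, 17), so from here the quotients repeat a_1, ..., a_6; the period length is 6.
Hence the expansion of sqrt(1106) is a_0 = 33 followed by the repeating block 3, 1, 8, 1, 3, 66 (period 6).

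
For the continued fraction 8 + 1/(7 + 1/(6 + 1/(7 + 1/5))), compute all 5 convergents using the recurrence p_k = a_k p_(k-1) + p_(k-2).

Using the convergent recurrence p_i = a_i*p_{i-1} + p_{i-2}, q_i = a_i*q_{i-1} + q_{i-2} with p_{-2}=0, p_{-1}=1, q_{-2}=1, q_{-1}=0:
  i=0: a_0=8, p_0 = 8*1 + 0 = 8, q_0 = 8*0 + 1 = 1.
  i=1: a_1=7, p_1 = 7*8 + 1 = 57, q_1 = 7*1 + 0 = 7.
  i=2: a_2=6, p_2 = 6*57 + 8 = 350, q_2 = 6*7 + 1 = 43.
  i=3: a_3=7, p_3 = 7*350 + 57 = 2507, q_3 = 7*43 + 7 = 308.
  i=4: a_4=5, p_4 = 5*2507 + 350 = 12885, q_4 = 5*308 + 43 = 1583.

8/1, 57/7, 350/43, 2507/308, 12885/1583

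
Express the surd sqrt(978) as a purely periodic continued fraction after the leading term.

[31; (3, 1, 1, 1, 30, 1, 1, 1, 3, 62)]

Write x_i = (sqrt(978) + m_i)/d_i with (m_0, d_0) = (0, 1). a_0 = floor(sqrt(978)) = 31, since 31^2 = 961 <= 978 < 1024 = 32^2.
Iterate m_{i+1} = d_i*a_i - m_i, d_{i+1} = (978 - m_{i+1}^2)/d_i, a_{i+1} = floor((a_0 + m_{i+1})/d_{i+1}):
  m_1 = 1*31 - 0 = 31, d_1 = (978 - 31^2)/1 = 17/1 = 17, a_1 = floor((31 + 31)/17) = 3.
  m_2 = 17*3 - 31 = 20, d_2 = (978 - 20^2)/17 = 578/17 = 34, a_2 = floor((31 + 20)/34) = 1.
  m_3 = 34*1 - 20 = 14, d_3 = (978 - 14^2)/34 = 782/34 = 23, a_3 = floor((31 + 14)/23) = 1.
  m_4 = 23*1 - 14 = 9, d_4 = (978 - 9^2)/23 = 897/23 = 39, a_4 = floor((31 + 9)/39) = 1.
  m_5 = 39*1 - 9 = 30, d_5 = (978 - 30^2)/39 = 78/39 = 2, a_5 = floor((31 + 30)/2) = 30.
  m_6 = 2*30 - 30 = 30, d_6 = (978 - 30^2)/2 = 78/2 = 39, a_6 = floor((31 + 30)/39) = 1.
  m_7 = 39*1 - 30 = 9, d_7 = (978 - 9^2)/39 = 897/39 = 23, a_7 = floor((31 + 9)/23) = 1.
  m_8 = 23*1 - 9 = 14, d_8 = (978 - 14^2)/23 = 782/23 = 34, a_8 = floor((31 + 14)/34) = 1.
  m_9 = 34*1 - 14 = 20, d_9 = (978 - 20^2)/34 = 578/34 = 17, a_9 = floor((31 + 20)/17) = 3.
  m_10 = 17*3 - 20 = 31, d_10 = (978 - 31^2)/17 = 17/17 = 1, a_10 = floor((31 + 31)/1) = 62.
  m_11 = 1*62 - 31 = 31, d_11 = (978 - 31^2)/1 = 17/1 = 17: (m_11, d_11) = (m_1, d_1) = (31, 17), so from here the quotients repeat a_1, ..., a_10; the period length is 10.
Hence the expansion of sqrt(978) is a_0 = 31 followed by the repeating block 3, 1, 1, 1, 30, 1, 1, 1, 3, 62 (period 10).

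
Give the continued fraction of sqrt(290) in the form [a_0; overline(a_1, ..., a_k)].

Write x_i = (sqrt(290) + m_i)/d_i with (m_0, d_0) = (0, 1). a_0 = floor(sqrt(290)) = 17, since 17^2 = 289 <= 290 < 324 = 18^2.
Iterate m_{i+1} = d_i*a_i - m_i, d_{i+1} = (290 - m_{i+1}^2)/d_i, a_{i+1} = floor((a_0 + m_{i+1})/d_{i+1}):
  m_1 = 1*17 - 0 = 17, d_1 = (290 - 17^2)/1 = 1/1 = 1, a_1 = floor((17 + 17)/1) = 34.
  m_2 = 1*34 - 17 = 17, d_2 = (290 - 17^2)/1 = 1/1 = 1: (m_2, d_2) = (m_1, d_1) = (17, 1), so from here the quotient a_1 repeats; the period length is 1.
Hence the expansion of sqrt(290) is a_0 = 17 followed by the repeating block 34 (period 1).

[17; overline(34)]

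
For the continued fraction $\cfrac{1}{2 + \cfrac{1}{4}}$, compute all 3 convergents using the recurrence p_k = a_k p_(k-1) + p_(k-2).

0/1, 1/2, 4/9

Using the convergent recurrence p_i = a_i*p_{i-1} + p_{i-2}, q_i = a_i*q_{i-1} + q_{i-2} with p_{-2}=0, p_{-1}=1, q_{-2}=1, q_{-1}=0:
  i=0: a_0=0, p_0 = 0*1 + 0 = 0, q_0 = 0*0 + 1 = 1.
  i=1: a_1=2, p_1 = 2*0 + 1 = 1, q_1 = 2*1 + 0 = 2.
  i=2: a_2=4, p_2 = 4*1 + 0 = 4, q_2 = 4*2 + 1 = 9.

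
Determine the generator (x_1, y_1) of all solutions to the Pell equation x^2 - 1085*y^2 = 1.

First expand sqrt(1085) as a continued fraction. With x_i = (sqrt(1085) + m_i)/d_i and (m_0, d_0) = (0, 1): a_0 = floor(sqrt(1085)) = 32, since 32^2 = 1024 <= 1085 < 1089 = 33^2.
Iterate m_{i+1} = d_i*a_i - m_i, d_{i+1} = (1085 - m_{i+1}^2)/d_i, a_{i+1} = floor((a_0 + m_{i+1})/d_{i+1}):
  m_1 = 1*32 - 0 = 32, d_1 = (1085 - 32^2)/1 = 61/1 = 61, a_1 = floor((32 + 32)/61) = 1.
  m_2 = 61*1 - 32 = 29, d_2 = (1085 - 29^2)/61 = 244/61 = 4, a_2 = floor((32 + 29)/4) = 15.
  m_3 = 4*15 - 29 = 31, d_3 = (1085 - 31^2)/4 = 124/4 = 31, a_3 = floor((32 + 31)/31) = 2.
  m_4 = 31*2 - 31 = 31, d_4 = (1085 - 31^2)/31 = 124/31 = 4, a_4 = floor((32 + 31)/4) = 15.
  m_5 = 4*15 - 31 = 29, d_5 = (1085 - 29^2)/4 = 244/4 = 61, a_5 = floor((32 + 29)/61) = 1.
  m_6 = 61*1 - 29 = 32, d_6 = (1085 - 32^2)/61 = 61/61 = 1, a_6 = floor((32 + 32)/1) = 64.
  m_7 = 1*64 - 32 = 32, d_7 = (1085 - 32^2)/1 = 61/1 = 61: (m_7, d_7) = (m_1, d_1) = (32, 61), so from here the quotients repeat a_1, ..., a_6; the period length is 6.
So sqrt(1085) = [32; (1, 15, 2, 15, 1, 64)] with period length k = 6.
k is even, so the fundamental solution of x^2 - 1085y^2 = 1 is (p_{k-1}, q_{k-1}) = (p_5, q_5); compute convergents through index 5.
Convergents (p_i = a_i*p_{i-1} + p_{i-2}, q_i = a_i*q_{i-1} + q_{i-2} with p_{-2}=0, p_{-1}=1, q_{-2}=1, q_{-1}=0):
  i=0: a_0=32, p_0 = 32*1 + 0 = 32, q_0 = 32*0 + 1 = 1.
  i=1: a_1=1, p_1 = 1*32 + 1 = 33, q_1 = 1*1 + 0 = 1.
  i=2: a_2=15, p_2 = 15*33 + 32 = 527, q_2 = 15*1 + 1 = 16.
  i=3: a_3=2, p_3 = 2*527 + 33 = 1087, q_3 = 2*16 + 1 = 33.
  i=4: a_4=15, p_4 = 15*1087 + 527 = 16832, q_4 = 15*33 + 16 = 511.
  i=5: a_5=1, p_5 = 1*16832 + 1087 = 17919, q_5 = 1*511 + 33 = 544.
Check: 17919^2 - 1085*544^2 = 321090561 - 321090560 = 1, so (x, y) = (17919, 544) solves the equation, and by the theorem it is the least positive solution.

(x, y) = (17919, 544)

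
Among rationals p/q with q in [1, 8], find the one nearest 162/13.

87/7

Expand x = 162/13 as a continued fraction with the Euclidean algorithm:
  162 = 12*13 + 6, so a_0 = 12.
  13 = 2*6 + 1, so a_1 = 2.
  6 = 6*1 + 0, so a_2 = 6.
so x = [12; 2, 6].
Convergents (p_i = a_i*p_{i-1} + p_{i-2}, q_i = a_i*q_{i-1} + q_{i-2} with p_{-2}=0, p_{-1}=1, q_{-2}=1, q_{-1}=0), until the denominator exceeds 8:
  i=0: a_0=12, p_0 = 12*1 + 0 = 12, q_0 = 12*0 + 1 = 1.
  i=1: a_1=2, p_1 = 2*12 + 1 = 25, q_1 = 2*1 + 0 = 2.
  i=2: a_2=6, p_2 = 6*25 + 12 = 162, q_2 = 6*2 + 1 = 13.
q_2 = 13 > 8, so the last convergent with denominator <= 8 is p_1/q_1 = 25/2.
The closest fraction with denominator <= 8 is either p_1/q_1 or the intermediate fraction (k*p_1 + p_0)/(k*q_1 + q_0) with the largest k >= 1 whose denominator stays <= 8; these approach x as k grows, and every other convergent or intermediate fraction in range is farther away.
Largest k: floor((8 - q_0)/q_1) = floor((8 - 1)/2) = 3.
That gives (3*25 + 12)/(3*2 + 1) = 87/7.
Compare the errors: |x - 25/2| = |162*2 - 25*13|/(13*2) = 1/26, and |x - 87/7| = |162*7 - 87*13|/(13*7) = 3/91.
Cross-multiplying, 3*26 = 78 < 91 = 1*91, so 3/91 is smaller: the intermediate fraction 87/7 is closer to x than 25/2.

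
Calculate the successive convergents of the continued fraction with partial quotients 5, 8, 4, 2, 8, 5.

5/1, 41/8, 169/33, 379/74, 3201/625, 16384/3199

Using the convergent recurrence p_i = a_i*p_{i-1} + p_{i-2}, q_i = a_i*q_{i-1} + q_{i-2} with p_{-2}=0, p_{-1}=1, q_{-2}=1, q_{-1}=0:
  i=0: a_0=5, p_0 = 5*1 + 0 = 5, q_0 = 5*0 + 1 = 1.
  i=1: a_1=8, p_1 = 8*5 + 1 = 41, q_1 = 8*1 + 0 = 8.
  i=2: a_2=4, p_2 = 4*41 + 5 = 169, q_2 = 4*8 + 1 = 33.
  i=3: a_3=2, p_3 = 2*169 + 41 = 379, q_3 = 2*33 + 8 = 74.
  i=4: a_4=8, p_4 = 8*379 + 169 = 3201, q_4 = 8*74 + 33 = 625.
  i=5: a_5=5, p_5 = 5*3201 + 379 = 16384, q_5 = 5*625 + 74 = 3199.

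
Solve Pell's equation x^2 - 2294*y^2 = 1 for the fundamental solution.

(x, y) = (3294555, 68786)

First expand sqrt(2294) as a continued fraction. With x_i = (sqrt(2294) + m_i)/d_i and (m_0, d_0) = (0, 1): a_0 = floor(sqrt(2294)) = 47, since 47^2 = 2209 <= 2294 < 2304 = 48^2.
Iterate m_{i+1} = d_i*a_i - m_i, d_{i+1} = (2294 - m_{i+1}^2)/d_i, a_{i+1} = floor((a_0 + m_{i+1})/d_{i+1}):
  m_1 = 1*47 - 0 = 47, d_1 = (2294 - 47^2)/1 = 85/1 = 85, a_1 = floor((47 + 47)/85) = 1.
  m_2 = 85*1 - 47 = 38, d_2 = (2294 - 38^2)/85 = 850/85 = 10, a_2 = floor((47 + 38)/10) = 8.
  m_3 = 10*8 - 38 = 42, d_3 = (2294 - 42^2)/10 = 530/10 = 53, a_3 = floor((47 + 42)/53) = 1.
  m_4 = 53*1 - 42 = 11, d_4 = (2294 - 11^2)/53 = 2173/53 = 41, a_4 = floor((47 + 11)/41) = 1.
  m_5 = 41*1 - 11 = 30, d_5 = (2294 - 30^2)/41 = 1394/41 = 34, a_5 = floor((47 + 30)/34) = 2.
  m_6 = 34*2 - 30 = 38, d_6 = (2294 - 38^2)/34 = 850/34 = 25, a_6 = floor((47 + 38)/25) = 3.
  m_7 = 25*3 - 38 = 37, d_7 = (2294 - 37^2)/25 = 925/25 = 37, a_7 = floor((47 + 37)/37) = 2.
  m_8 = 37*2 - 37 = 37, d_8 = (2294 - 37^2)/37 = 925/37 = 25, a_8 = floor((47 + 37)/25) = 3.
  m_9 = 25*3 - 37 = 38, d_9 = (2294 - 38^2)/25 = 850/25 = 34, a_9 = floor((47 + 38)/34) = 2.
  m_10 = 34*2 - 38 = 30, d_10 = (2294 - 30^2)/34 = 1394/34 = 41, a_10 = floor((47 + 30)/41) = 1.
  m_11 = 41*1 - 30 = 11, d_11 = (2294 - 11^2)/41 = 2173/41 = 53, a_11 = floor((47 + 11)/53) = 1.
  m_12 = 53*1 - 11 = 42, d_12 = (2294 - 42^2)/53 = 530/53 = 10, a_12 = floor((47 + 42)/10) = 8.
  m_13 = 10*8 - 42 = 38, d_13 = (2294 - 38^2)/10 = 850/10 = 85, a_13 = floor((47 + 38)/85) = 1.
  m_14 = 85*1 - 38 = 47, d_14 = (2294 - 47^2)/85 = 85/85 = 1, a_14 = floor((47 + 47)/1) = 94.
  m_15 = 1*94 - 47 = 47, d_15 = (2294 - 47^2)/1 = 85/1 = 85: (m_15, d_15) = (m_1, d_1) = (47, 85), so from here the quotients repeat a_1, ..., a_14; the period length is 14.
So sqrt(2294) = [47; (1, 8, 1, 1, 2, 3, 2, 3, 2, 1, 1, 8, 1, 94)] with period length k = 14.
k is even, so the fundamental solution of x^2 - 2294y^2 = 1 is (p_{k-1}, q_{k-1}) = (p_13, q_13); compute convergents through index 13.
Convergents (p_i = a_i*p_{i-1} + p_{i-2}, q_i = a_i*q_{i-1} + q_{i-2} with p_{-2}=0, p_{-1}=1, q_{-2}=1, q_{-1}=0):
  i=0: a_0=47, p_0 = 47*1 + 0 = 47, q_0 = 47*0 + 1 = 1.
  i=1: a_1=1, p_1 = 1*47 + 1 = 48, q_1 = 1*1 + 0 = 1.
  i=2: a_2=8, p_2 = 8*48 + 47 = 431, q_2 = 8*1 + 1 = 9.
  i=3: a_3=1, p_3 = 1*431 + 48 = 479, q_3 = 1*9 + 1 = 10.
  i=4: a_4=1, p_4 = 1*479 + 431 = 910, q_4 = 1*10 + 9 = 19.
  i=5: a_5=2, p_5 = 2*910 + 479 = 2299, q_5 = 2*19 + 10 = 48.
  i=6: a_6=3, p_6 = 3*2299 + 910 = 7807, q_6 = 3*48 + 19 = 163.
  i=7: a_7=2, p_7 = 2*7807 + 2299 = 17913, q_7 = 2*163 + 48 = 374.
  i=8: a_8=3, p_8 = 3*17913 + 7807 = 61546, q_8 = 3*374 + 163 = 1285.
  i=9: a_9=2, p_9 = 2*61546 + 17913 = 141005, q_9 = 2*1285 + 374 = 2944.
  i=10: a_10=1, p_10 = 1*141005 + 61546 = 202551, q_10 = 1*2944 + 1285 = 4229.
  i=11: a_11=1, p_11 = 1*202551 + 141005 = 343556, q_11 = 1*4229 + 2944 = 7173.
  i=12: a_12=8, p_12 = 8*343556 + 202551 = 2950999, q_12 = 8*7173 + 4229 = 61613.
  i=13: a_13=1, p_13 = 1*2950999 + 343556 = 3294555, q_13 = 1*61613 + 7173 = 68786.
Check: 3294555^2 - 2294*68786^2 = 10854092648025 - 10854092648024 = 1, so (x, y) = (3294555, 68786) solves the equation, and by the theorem it is the least positive solution.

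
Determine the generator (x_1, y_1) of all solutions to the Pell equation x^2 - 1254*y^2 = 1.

First expand sqrt(1254) as a continued fraction. With x_i = (sqrt(1254) + m_i)/d_i and (m_0, d_0) = (0, 1): a_0 = floor(sqrt(1254)) = 35, since 35^2 = 1225 <= 1254 < 1296 = 36^2.
Iterate m_{i+1} = d_i*a_i - m_i, d_{i+1} = (1254 - m_{i+1}^2)/d_i, a_{i+1} = floor((a_0 + m_{i+1})/d_{i+1}):
  m_1 = 1*35 - 0 = 35, d_1 = (1254 - 35^2)/1 = 29/1 = 29, a_1 = floor((35 + 35)/29) = 2.
  m_2 = 29*2 - 35 = 23, d_2 = (1254 - 23^2)/29 = 725/29 = 25, a_2 = floor((35 + 23)/25) = 2.
  m_3 = 25*2 - 23 = 27, d_3 = (1254 - 27^2)/25 = 525/25 = 21, a_3 = floor((35 + 27)/21) = 2.
  m_4 = 21*2 - 27 = 15, d_4 = (1254 - 15^2)/21 = 1029/21 = 49, a_4 = floor((35 + 15)/49) = 1.
  m_5 = 49*1 - 15 = 34, d_5 = (1254 - 34^2)/49 = 98/49 = 2, a_5 = floor((35 + 34)/2) = 34.
  m_6 = 2*34 - 34 = 34, d_6 = (1254 - 34^2)/2 = 98/2 = 49, a_6 = floor((35 + 34)/49) = 1.
  m_7 = 49*1 - 34 = 15, d_7 = (1254 - 15^2)/49 = 1029/49 = 21, a_7 = floor((35 + 15)/21) = 2.
  m_8 = 21*2 - 15 = 27, d_8 = (1254 - 27^2)/21 = 525/21 = 25, a_8 = floor((35 + 27)/25) = 2.
  m_9 = 25*2 - 27 = 23, d_9 = (1254 - 23^2)/25 = 725/25 = 29, a_9 = floor((35 + 23)/29) = 2.
  m_10 = 29*2 - 23 = 35, d_10 = (1254 - 35^2)/29 = 29/29 = 1, a_10 = floor((35 + 35)/1) = 70.
  m_11 = 1*70 - 35 = 35, d_11 = (1254 - 35^2)/1 = 29/1 = 29: (m_11, d_11) = (m_1, d_1) = (35, 29), so from here the quotients repeat a_1, ..., a_10; the period length is 10.
So sqrt(1254) = [35; (2, 2, 2, 1, 34, 1, 2, 2, 2, 70)] with period length k = 10.
k is even, so the fundamental solution of x^2 - 1254y^2 = 1 is (p_{k-1}, q_{k-1}) = (p_9, q_9); compute convergents through index 9.
Convergents (p_i = a_i*p_{i-1} + p_{i-2}, q_i = a_i*q_{i-1} + q_{i-2} with p_{-2}=0, p_{-1}=1, q_{-2}=1, q_{-1}=0):
  i=0: a_0=35, p_0 = 35*1 + 0 = 35, q_0 = 35*0 + 1 = 1.
  i=1: a_1=2, p_1 = 2*35 + 1 = 71, q_1 = 2*1 + 0 = 2.
  i=2: a_2=2, p_2 = 2*71 + 35 = 177, q_2 = 2*2 + 1 = 5.
  i=3: a_3=2, p_3 = 2*177 + 71 = 425, q_3 = 2*5 + 2 = 12.
  i=4: a_4=1, p_4 = 1*425 + 177 = 602, q_4 = 1*12 + 5 = 17.
  i=5: a_5=34, p_5 = 34*602 + 425 = 20893, q_5 = 34*17 + 12 = 590.
  i=6: a_6=1, p_6 = 1*20893 + 602 = 21495, q_6 = 1*590 + 17 = 607.
  i=7: a_7=2, p_7 = 2*21495 + 20893 = 63883, q_7 = 2*607 + 590 = 1804.
  i=8: a_8=2, p_8 = 2*63883 + 21495 = 149261, q_8 = 2*1804 + 607 = 4215.
  i=9: a_9=2, p_9 = 2*149261 + 63883 = 362405, q_9 = 2*4215 + 1804 = 10234.
Check: 362405^2 - 1254*10234^2 = 131337384025 - 131337384024 = 1, so (x, y) = (362405, 10234) solves the equation, and by the theorem it is the least positive solution.

(x, y) = (362405, 10234)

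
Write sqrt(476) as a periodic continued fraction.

Write x_i = (sqrt(476) + m_i)/d_i with (m_0, d_0) = (0, 1). a_0 = floor(sqrt(476)) = 21, since 21^2 = 441 <= 476 < 484 = 22^2.
Iterate m_{i+1} = d_i*a_i - m_i, d_{i+1} = (476 - m_{i+1}^2)/d_i, a_{i+1} = floor((a_0 + m_{i+1})/d_{i+1}):
  m_1 = 1*21 - 0 = 21, d_1 = (476 - 21^2)/1 = 35/1 = 35, a_1 = floor((21 + 21)/35) = 1.
  m_2 = 35*1 - 21 = 14, d_2 = (476 - 14^2)/35 = 280/35 = 8, a_2 = floor((21 + 14)/8) = 4.
  m_3 = 8*4 - 14 = 18, d_3 = (476 - 18^2)/8 = 152/8 = 19, a_3 = floor((21 + 18)/19) = 2.
  m_4 = 19*2 - 18 = 20, d_4 = (476 - 20^2)/19 = 76/19 = 4, a_4 = floor((21 + 20)/4) = 10.
  m_5 = 4*10 - 20 = 20, d_5 = (476 - 20^2)/4 = 76/4 = 19, a_5 = floor((21 + 20)/19) = 2.
  m_6 = 19*2 - 20 = 18, d_6 = (476 - 18^2)/19 = 152/19 = 8, a_6 = floor((21 + 18)/8) = 4.
  m_7 = 8*4 - 18 = 14, d_7 = (476 - 14^2)/8 = 280/8 = 35, a_7 = floor((21 + 14)/35) = 1.
  m_8 = 35*1 - 14 = 21, d_8 = (476 - 21^2)/35 = 35/35 = 1, a_8 = floor((21 + 21)/1) = 42.
  m_9 = 1*42 - 21 = 21, d_9 = (476 - 21^2)/1 = 35/1 = 35: (m_9, d_9) = (m_1, d_1) = (21, 35), so from here the quotients repeat a_1, ..., a_8; the period length is 8.
Hence the expansion of sqrt(476) is a_0 = 21 followed by the repeating block 1, 4, 2, 10, 2, 4, 1, 42 (period 8).

[21; (1, 4, 2, 10, 2, 4, 1, 42)]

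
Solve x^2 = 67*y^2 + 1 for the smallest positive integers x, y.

First expand sqrt(67) as a continued fraction. With x_i = (sqrt(67) + m_i)/d_i and (m_0, d_0) = (0, 1): a_0 = floor(sqrt(67)) = 8, since 8^2 = 64 <= 67 < 81 = 9^2.
Iterate m_{i+1} = d_i*a_i - m_i, d_{i+1} = (67 - m_{i+1}^2)/d_i, a_{i+1} = floor((a_0 + m_{i+1})/d_{i+1}):
  m_1 = 1*8 - 0 = 8, d_1 = (67 - 8^2)/1 = 3/1 = 3, a_1 = floor((8 + 8)/3) = 5.
  m_2 = 3*5 - 8 = 7, d_2 = (67 - 7^2)/3 = 18/3 = 6, a_2 = floor((8 + 7)/6) = 2.
  m_3 = 6*2 - 7 = 5, d_3 = (67 - 5^2)/6 = 42/6 = 7, a_3 = floor((8 + 5)/7) = 1.
  m_4 = 7*1 - 5 = 2, d_4 = (67 - 2^2)/7 = 63/7 = 9, a_4 = floor((8 + 2)/9) = 1.
  m_5 = 9*1 - 2 = 7, d_5 = (67 - 7^2)/9 = 18/9 = 2, a_5 = floor((8 + 7)/2) = 7.
  m_6 = 2*7 - 7 = 7, d_6 = (67 - 7^2)/2 = 18/2 = 9, a_6 = floor((8 + 7)/9) = 1.
  m_7 = 9*1 - 7 = 2, d_7 = (67 - 2^2)/9 = 63/9 = 7, a_7 = floor((8 + 2)/7) = 1.
  m_8 = 7*1 - 2 = 5, d_8 = (67 - 5^2)/7 = 42/7 = 6, a_8 = floor((8 + 5)/6) = 2.
  m_9 = 6*2 - 5 = 7, d_9 = (67 - 7^2)/6 = 18/6 = 3, a_9 = floor((8 + 7)/3) = 5.
  m_10 = 3*5 - 7 = 8, d_10 = (67 - 8^2)/3 = 3/3 = 1, a_10 = floor((8 + 8)/1) = 16.
  m_11 = 1*16 - 8 = 8, d_11 = (67 - 8^2)/1 = 3/1 = 3: (m_11, d_11) = (m_1, d_1) = (8, 3), so from here the quotients repeat a_1, ..., a_10; the period length is 10.
So sqrt(67) = [8; (5, 2, 1, 1, 7, 1, 1, 2, 5, 16)] with period length k = 10.
k is even, so the fundamental solution of x^2 - 67y^2 = 1 is (p_{k-1}, q_{k-1}) = (p_9, q_9); compute convergents through index 9.
Convergents (p_i = a_i*p_{i-1} + p_{i-2}, q_i = a_i*q_{i-1} + q_{i-2} with p_{-2}=0, p_{-1}=1, q_{-2}=1, q_{-1}=0):
  i=0: a_0=8, p_0 = 8*1 + 0 = 8, q_0 = 8*0 + 1 = 1.
  i=1: a_1=5, p_1 = 5*8 + 1 = 41, q_1 = 5*1 + 0 = 5.
  i=2: a_2=2, p_2 = 2*41 + 8 = 90, q_2 = 2*5 + 1 = 11.
  i=3: a_3=1, p_3 = 1*90 + 41 = 131, q_3 = 1*11 + 5 = 16.
  i=4: a_4=1, p_4 = 1*131 + 90 = 221, q_4 = 1*16 + 11 = 27.
  i=5: a_5=7, p_5 = 7*221 + 131 = 1678, q_5 = 7*27 + 16 = 205.
  i=6: a_6=1, p_6 = 1*1678 + 221 = 1899, q_6 = 1*205 + 27 = 232.
  i=7: a_7=1, p_7 = 1*1899 + 1678 = 3577, q_7 = 1*232 + 205 = 437.
  i=8: a_8=2, p_8 = 2*3577 + 1899 = 9053, q_8 = 2*437 + 232 = 1106.
  i=9: a_9=5, p_9 = 5*9053 + 3577 = 48842, q_9 = 5*1106 + 437 = 5967.
Check: 48842^2 - 67*5967^2 = 2385540964 - 2385540963 = 1, so (x, y) = (48842, 5967) solves the equation, and by the theorem it is the least positive solution.

(x, y) = (48842, 5967)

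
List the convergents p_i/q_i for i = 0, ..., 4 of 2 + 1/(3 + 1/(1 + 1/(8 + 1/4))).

Using the convergent recurrence p_i = a_i*p_{i-1} + p_{i-2}, q_i = a_i*q_{i-1} + q_{i-2} with p_{-2}=0, p_{-1}=1, q_{-2}=1, q_{-1}=0:
  i=0: a_0=2, p_0 = 2*1 + 0 = 2, q_0 = 2*0 + 1 = 1.
  i=1: a_1=3, p_1 = 3*2 + 1 = 7, q_1 = 3*1 + 0 = 3.
  i=2: a_2=1, p_2 = 1*7 + 2 = 9, q_2 = 1*3 + 1 = 4.
  i=3: a_3=8, p_3 = 8*9 + 7 = 79, q_3 = 8*4 + 3 = 35.
  i=4: a_4=4, p_4 = 4*79 + 9 = 325, q_4 = 4*35 + 4 = 144.

2/1, 7/3, 9/4, 79/35, 325/144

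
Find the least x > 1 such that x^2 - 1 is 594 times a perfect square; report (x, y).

(x, y) = (1098305, 45064)

First expand sqrt(594) as a continued fraction. With x_i = (sqrt(594) + m_i)/d_i and (m_0, d_0) = (0, 1): a_0 = floor(sqrt(594)) = 24, since 24^2 = 576 <= 594 < 625 = 25^2.
Iterate m_{i+1} = d_i*a_i - m_i, d_{i+1} = (594 - m_{i+1}^2)/d_i, a_{i+1} = floor((a_0 + m_{i+1})/d_{i+1}):
  m_1 = 1*24 - 0 = 24, d_1 = (594 - 24^2)/1 = 18/1 = 18, a_1 = floor((24 + 24)/18) = 2.
  m_2 = 18*2 - 24 = 12, d_2 = (594 - 12^2)/18 = 450/18 = 25, a_2 = floor((24 + 12)/25) = 1.
  m_3 = 25*1 - 12 = 13, d_3 = (594 - 13^2)/25 = 425/25 = 17, a_3 = floor((24 + 13)/17) = 2.
  m_4 = 17*2 - 13 = 21, d_4 = (594 - 21^2)/17 = 153/17 = 9, a_4 = floor((24 + 21)/9) = 5.
  m_5 = 9*5 - 21 = 24, d_5 = (594 - 24^2)/9 = 18/9 = 2, a_5 = floor((24 + 24)/2) = 24.
  m_6 = 2*24 - 24 = 24, d_6 = (594 - 24^2)/2 = 18/2 = 9, a_6 = floor((24 + 24)/9) = 5.
  m_7 = 9*5 - 24 = 21, d_7 = (594 - 21^2)/9 = 153/9 = 17, a_7 = floor((24 + 21)/17) = 2.
  m_8 = 17*2 - 21 = 13, d_8 = (594 - 13^2)/17 = 425/17 = 25, a_8 = floor((24 + 13)/25) = 1.
  m_9 = 25*1 - 13 = 12, d_9 = (594 - 12^2)/25 = 450/25 = 18, a_9 = floor((24 + 12)/18) = 2.
  m_10 = 18*2 - 12 = 24, d_10 = (594 - 24^2)/18 = 18/18 = 1, a_10 = floor((24 + 24)/1) = 48.
  m_11 = 1*48 - 24 = 24, d_11 = (594 - 24^2)/1 = 18/1 = 18: (m_11, d_11) = (m_1, d_1) = (24, 18), so from here the quotients repeat a_1, ..., a_10; the period length is 10.
So sqrt(594) = [24; (2, 1, 2, 5, 24, 5, 2, 1, 2, 48)] with period length k = 10.
k is even, so the fundamental solution of x^2 - 594y^2 = 1 is (p_{k-1}, q_{k-1}) = (p_9, q_9); compute convergents through index 9.
Convergents (p_i = a_i*p_{i-1} + p_{i-2}, q_i = a_i*q_{i-1} + q_{i-2} with p_{-2}=0, p_{-1}=1, q_{-2}=1, q_{-1}=0):
  i=0: a_0=24, p_0 = 24*1 + 0 = 24, q_0 = 24*0 + 1 = 1.
  i=1: a_1=2, p_1 = 2*24 + 1 = 49, q_1 = 2*1 + 0 = 2.
  i=2: a_2=1, p_2 = 1*49 + 24 = 73, q_2 = 1*2 + 1 = 3.
  i=3: a_3=2, p_3 = 2*73 + 49 = 195, q_3 = 2*3 + 2 = 8.
  i=4: a_4=5, p_4 = 5*195 + 73 = 1048, q_4 = 5*8 + 3 = 43.
  i=5: a_5=24, p_5 = 24*1048 + 195 = 25347, q_5 = 24*43 + 8 = 1040.
  i=6: a_6=5, p_6 = 5*25347 + 1048 = 127783, q_6 = 5*1040 + 43 = 5243.
  i=7: a_7=2, p_7 = 2*127783 + 25347 = 280913, q_7 = 2*5243 + 1040 = 11526.
  i=8: a_8=1, p_8 = 1*280913 + 127783 = 408696, q_8 = 1*11526 + 5243 = 16769.
  i=9: a_9=2, p_9 = 2*408696 + 280913 = 1098305, q_9 = 2*16769 + 11526 = 45064.
Check: 1098305^2 - 594*45064^2 = 1206273873025 - 1206273873024 = 1, so (x, y) = (1098305, 45064) solves the equation, and by the theorem it is the least positive solution.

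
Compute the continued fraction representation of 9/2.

[4; 2]

Run the Euclidean algorithm on 9 and 2; the successive quotients are the partial quotients a_0, a_1, ... (each step inverts the fractional part left over by the previous one):
  9 = 4*2 + 1, so a_0 = 4.
  2 = 2*1 + 0, so a_1 = 2.
The remainder reaches 0 after 2 divisions, so the expansion has 2 partial quotients, read off in order.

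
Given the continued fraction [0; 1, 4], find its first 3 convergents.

0/1, 1/1, 4/5

Using the convergent recurrence p_i = a_i*p_{i-1} + p_{i-2}, q_i = a_i*q_{i-1} + q_{i-2} with p_{-2}=0, p_{-1}=1, q_{-2}=1, q_{-1}=0:
  i=0: a_0=0, p_0 = 0*1 + 0 = 0, q_0 = 0*0 + 1 = 1.
  i=1: a_1=1, p_1 = 1*0 + 1 = 1, q_1 = 1*1 + 0 = 1.
  i=2: a_2=4, p_2 = 4*1 + 0 = 4, q_2 = 4*1 + 1 = 5.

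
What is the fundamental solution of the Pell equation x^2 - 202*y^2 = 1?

First expand sqrt(202) as a continued fraction. With x_i = (sqrt(202) + m_i)/d_i and (m_0, d_0) = (0, 1): a_0 = floor(sqrt(202)) = 14, since 14^2 = 196 <= 202 < 225 = 15^2.
Iterate m_{i+1} = d_i*a_i - m_i, d_{i+1} = (202 - m_{i+1}^2)/d_i, a_{i+1} = floor((a_0 + m_{i+1})/d_{i+1}):
  m_1 = 1*14 - 0 = 14, d_1 = (202 - 14^2)/1 = 6/1 = 6, a_1 = floor((14 + 14)/6) = 4.
  m_2 = 6*4 - 14 = 10, d_2 = (202 - 10^2)/6 = 102/6 = 17, a_2 = floor((14 + 10)/17) = 1.
  m_3 = 17*1 - 10 = 7, d_3 = (202 - 7^2)/17 = 153/17 = 9, a_3 = floor((14 + 7)/9) = 2.
  m_4 = 9*2 - 7 = 11, d_4 = (202 - 11^2)/9 = 81/9 = 9, a_4 = floor((14 + 11)/9) = 2.
  m_5 = 9*2 - 11 = 7, d_5 = (202 - 7^2)/9 = 153/9 = 17, a_5 = floor((14 + 7)/17) = 1.
  m_6 = 17*1 - 7 = 10, d_6 = (202 - 10^2)/17 = 102/17 = 6, a_6 = floor((14 + 10)/6) = 4.
  m_7 = 6*4 - 10 = 14, d_7 = (202 - 14^2)/6 = 6/6 = 1, a_7 = floor((14 + 14)/1) = 28.
  m_8 = 1*28 - 14 = 14, d_8 = (202 - 14^2)/1 = 6/1 = 6: (m_8, d_8) = (m_1, d_1) = (14, 6), so from here the quotients repeat a_1, ..., a_7; the period length is 7.
So sqrt(202) = [14; (4, 1, 2, 2, 1, 4, 28)] with period length k = 7.
k is odd, so (p_{k-1}, q_{k-1}) only solves x^2 - 202y^2 = -1 and the fundamental solution of x^2 - 202y^2 = 1 is (p_{2k-1}, q_{2k-1}) = (p_13, q_13); compute convergents through index 13, running through the period twice.
Convergents (p_i = a_i*p_{i-1} + p_{i-2}, q_i = a_i*q_{i-1} + q_{i-2} with p_{-2}=0, p_{-1}=1, q_{-2}=1, q_{-1}=0):
  i=0: a_0=14, p_0 = 14*1 + 0 = 14, q_0 = 14*0 + 1 = 1.
  i=1: a_1=4, p_1 = 4*14 + 1 = 57, q_1 = 4*1 + 0 = 4.
  i=2: a_2=1, p_2 = 1*57 + 14 = 71, q_2 = 1*4 + 1 = 5.
  i=3: a_3=2, p_3 = 2*71 + 57 = 199, q_3 = 2*5 + 4 = 14.
  i=4: a_4=2, p_4 = 2*199 + 71 = 469, q_4 = 2*14 + 5 = 33.
  i=5: a_5=1, p_5 = 1*469 + 199 = 668, q_5 = 1*33 + 14 = 47.
  i=6: a_6=4, p_6 = 4*668 + 469 = 3141, q_6 = 4*47 + 33 = 221.
  i=7: a_7=28, p_7 = 28*3141 + 668 = 88616, q_7 = 28*221 + 47 = 6235.
  i=8: a_8=4, p_8 = 4*88616 + 3141 = 357605, q_8 = 4*6235 + 221 = 25161.
  i=9: a_9=1, p_9 = 1*357605 + 88616 = 446221, q_9 = 1*25161 + 6235 = 31396.
  i=10: a_10=2, p_10 = 2*446221 + 357605 = 1250047, q_10 = 2*31396 + 25161 = 87953.
  i=11: a_11=2, p_11 = 2*1250047 + 446221 = 2946315, q_11 = 2*87953 + 31396 = 207302.
  i=12: a_12=1, p_12 = 1*2946315 + 1250047 = 4196362, q_12 = 1*207302 + 87953 = 295255.
  i=13: a_13=4, p_13 = 4*4196362 + 2946315 = 19731763, q_13 = 4*295255 + 207302 = 1388322.
Indeed p_6^2 - 202*q_6^2 = 9865881 - 9865882 = -1, not +1.
Check: 19731763^2 - 202*1388322^2 = 389342471088169 - 389342471088168 = 1, so (x, y) = (19731763, 1388322) solves the equation, and by the theorem it is the least positive solution.

(x, y) = (19731763, 1388322)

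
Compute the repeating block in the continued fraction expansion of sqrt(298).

Write x_i = (sqrt(298) + m_i)/d_i with (m_0, d_0) = (0, 1). a_0 = floor(sqrt(298)) = 17, since 17^2 = 289 <= 298 < 324 = 18^2.
Iterate m_{i+1} = d_i*a_i - m_i, d_{i+1} = (298 - m_{i+1}^2)/d_i, a_{i+1} = floor((a_0 + m_{i+1})/d_{i+1}):
  m_1 = 1*17 - 0 = 17, d_1 = (298 - 17^2)/1 = 9/1 = 9, a_1 = floor((17 + 17)/9) = 3.
  m_2 = 9*3 - 17 = 10, d_2 = (298 - 10^2)/9 = 198/9 = 22, a_2 = floor((17 + 10)/22) = 1.
  m_3 = 22*1 - 10 = 12, d_3 = (298 - 12^2)/22 = 154/22 = 7, a_3 = floor((17 + 12)/7) = 4.
  m_4 = 7*4 - 12 = 16, d_4 = (298 - 16^2)/7 = 42/7 = 6, a_4 = floor((17 + 16)/6) = 5.
  m_5 = 6*5 - 16 = 14, d_5 = (298 - 14^2)/6 = 102/6 = 17, a_5 = floor((17 + 14)/17) = 1.
  m_6 = 17*1 - 14 = 3, d_6 = (298 - 3^2)/17 = 289/17 = 17, a_6 = floor((17 + 3)/17) = 1.
  m_7 = 17*1 - 3 = 14, d_7 = (298 - 14^2)/17 = 102/17 = 6, a_7 = floor((17 + 14)/6) = 5.
  m_8 = 6*5 - 14 = 16, d_8 = (298 - 16^2)/6 = 42/6 = 7, a_8 = floor((17 + 16)/7) = 4.
  m_9 = 7*4 - 16 = 12, d_9 = (298 - 12^2)/7 = 154/7 = 22, a_9 = floor((17 + 12)/22) = 1.
  m_10 = 22*1 - 12 = 10, d_10 = (298 - 10^2)/22 = 198/22 = 9, a_10 = floor((17 + 10)/9) = 3.
  m_11 = 9*3 - 10 = 17, d_11 = (298 - 17^2)/9 = 9/9 = 1, a_11 = floor((17 + 17)/1) = 34.
  m_12 = 1*34 - 17 = 17, d_12 = (298 - 17^2)/1 = 9/1 = 9: (m_12, d_12) = (m_1, d_1) = (17, 9), so from here the quotients repeat a_1, ..., a_11; the period length is 11.
Hence the expansion of sqrt(298) is a_0 = 17 followed by the repeating block 3, 1, 4, 5, 1, 1, 5, 4, 1, 3, 34 (period 11).

[17; (3, 1, 4, 5, 1, 1, 5, 4, 1, 3, 34)]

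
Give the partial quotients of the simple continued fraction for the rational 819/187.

Run the Euclidean algorithm on 819 and 187; the successive quotients are the partial quotients a_0, a_1, ... (each step inverts the fractional part left over by the previous one):
  819 = 4*187 + 71, so a_0 = 4.
  187 = 2*71 + 45, so a_1 = 2.
  71 = 1*45 + 26, so a_2 = 1.
  45 = 1*26 + 19, so a_3 = 1.
  26 = 1*19 + 7, so a_4 = 1.
  19 = 2*7 + 5, so a_5 = 2.
  7 = 1*5 + 2, so a_6 = 1.
  5 = 2*2 + 1, so a_7 = 2.
  2 = 2*1 + 0, so a_8 = 2.
The remainder reaches 0 after 9 divisions, so the expansion has 9 partial quotients, read off in order.

[4; 2, 1, 1, 1, 2, 1, 2, 2]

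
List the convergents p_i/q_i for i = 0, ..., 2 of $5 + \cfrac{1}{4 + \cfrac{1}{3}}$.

Using the convergent recurrence p_i = a_i*p_{i-1} + p_{i-2}, q_i = a_i*q_{i-1} + q_{i-2} with p_{-2}=0, p_{-1}=1, q_{-2}=1, q_{-1}=0:
  i=0: a_0=5, p_0 = 5*1 + 0 = 5, q_0 = 5*0 + 1 = 1.
  i=1: a_1=4, p_1 = 4*5 + 1 = 21, q_1 = 4*1 + 0 = 4.
  i=2: a_2=3, p_2 = 3*21 + 5 = 68, q_2 = 3*4 + 1 = 13.

5/1, 21/4, 68/13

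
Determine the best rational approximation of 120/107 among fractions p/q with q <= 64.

Expand x = 120/107 as a continued fraction with the Euclidean algorithm:
  120 = 1*107 + 13, so a_0 = 1.
  107 = 8*13 + 3, so a_1 = 8.
  13 = 4*3 + 1, so a_2 = 4.
  3 = 3*1 + 0, so a_3 = 3.
so x = [1; 8, 4, 3].
Convergents (p_i = a_i*p_{i-1} + p_{i-2}, q_i = a_i*q_{i-1} + q_{i-2} with p_{-2}=0, p_{-1}=1, q_{-2}=1, q_{-1}=0), until the denominator exceeds 64:
  i=0: a_0=1, p_0 = 1*1 + 0 = 1, q_0 = 1*0 + 1 = 1.
  i=1: a_1=8, p_1 = 8*1 + 1 = 9, q_1 = 8*1 + 0 = 8.
  i=2: a_2=4, p_2 = 4*9 + 1 = 37, q_2 = 4*8 + 1 = 33.
  i=3: a_3=3, p_3 = 3*37 + 9 = 120, q_3 = 3*33 + 8 = 107.
q_3 = 107 > 64, so the last convergent with denominator <= 64 is p_2/q_2 = 37/33.
The closest fraction with denominator <= 64 is either p_2/q_2 or the intermediate fraction (k*p_2 + p_1)/(k*q_2 + q_1) with the largest k >= 1 whose denominator stays <= 64; these approach x as k grows, and every other convergent or intermediate fraction in range is farther away.
Largest k: floor((64 - q_1)/q_2) = floor((64 - 8)/33) = 1.
That gives (1*37 + 9)/(1*33 + 8) = 46/41.
Compare the errors: |x - 37/33| = |120*33 - 37*107|/(107*33) = 1/3531, and |x - 46/41| = |120*41 - 46*107|/(107*41) = 2/4387.
Cross-multiplying, 1*4387 = 4387 < 7062 = 2*3531, so 1/3531 is smaller: the convergent 37/33 is closer to x than 46/41.

37/33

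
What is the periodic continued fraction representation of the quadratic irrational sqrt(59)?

[7; (1, 2, 7, 2, 1, 14)]

Write x_i = (sqrt(59) + m_i)/d_i with (m_0, d_0) = (0, 1). a_0 = floor(sqrt(59)) = 7, since 7^2 = 49 <= 59 < 64 = 8^2.
Iterate m_{i+1} = d_i*a_i - m_i, d_{i+1} = (59 - m_{i+1}^2)/d_i, a_{i+1} = floor((a_0 + m_{i+1})/d_{i+1}):
  m_1 = 1*7 - 0 = 7, d_1 = (59 - 7^2)/1 = 10/1 = 10, a_1 = floor((7 + 7)/10) = 1.
  m_2 = 10*1 - 7 = 3, d_2 = (59 - 3^2)/10 = 50/10 = 5, a_2 = floor((7 + 3)/5) = 2.
  m_3 = 5*2 - 3 = 7, d_3 = (59 - 7^2)/5 = 10/5 = 2, a_3 = floor((7 + 7)/2) = 7.
  m_4 = 2*7 - 7 = 7, d_4 = (59 - 7^2)/2 = 10/2 = 5, a_4 = floor((7 + 7)/5) = 2.
  m_5 = 5*2 - 7 = 3, d_5 = (59 - 3^2)/5 = 50/5 = 10, a_5 = floor((7 + 3)/10) = 1.
  m_6 = 10*1 - 3 = 7, d_6 = (59 - 7^2)/10 = 10/10 = 1, a_6 = floor((7 + 7)/1) = 14.
  m_7 = 1*14 - 7 = 7, d_7 = (59 - 7^2)/1 = 10/1 = 10: (m_7, d_7) = (m_1, d_1) = (7, 10), so from here the quotients repeat a_1, ..., a_6; the period length is 6.
Hence the expansion of sqrt(59) is a_0 = 7 followed by the repeating block 1, 2, 7, 2, 1, 14 (period 6).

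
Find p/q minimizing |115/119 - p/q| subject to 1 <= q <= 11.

1/1

Expand x = 115/119 as a continued fraction with the Euclidean algorithm:
  115 = 0*119 + 115, so a_0 = 0.
  119 = 1*115 + 4, so a_1 = 1.
  115 = 28*4 + 3, so a_2 = 28.
  4 = 1*3 + 1, so a_3 = 1.
  3 = 3*1 + 0, so a_4 = 3.
so x = [0; 1, 28, 1, 3].
Convergents (p_i = a_i*p_{i-1} + p_{i-2}, q_i = a_i*q_{i-1} + q_{i-2} with p_{-2}=0, p_{-1}=1, q_{-2}=1, q_{-1}=0), until the denominator exceeds 11:
  i=0: a_0=0, p_0 = 0*1 + 0 = 0, q_0 = 0*0 + 1 = 1.
  i=1: a_1=1, p_1 = 1*0 + 1 = 1, q_1 = 1*1 + 0 = 1.
  i=2: a_2=28, p_2 = 28*1 + 0 = 28, q_2 = 28*1 + 1 = 29.
q_2 = 29 > 11, so the last convergent with denominator <= 11 is p_1/q_1 = 1/1.
The closest fraction with denominator <= 11 is either p_1/q_1 or the intermediate fraction (k*p_1 + p_0)/(k*q_1 + q_0) with the largest k >= 1 whose denominator stays <= 11; these approach x as k grows, and every other convergent or intermediate fraction in range is farther away.
Largest k: floor((11 - q_0)/q_1) = floor((11 - 1)/1) = 10.
That gives (10*1 + 0)/(10*1 + 1) = 10/11.
Compare the errors: |x - 1/1| = |115*1 - 1*119|/(119*1) = 4/119, and |x - 10/11| = |115*11 - 10*119|/(119*11) = 75/1309.
Cross-multiplying, 4*1309 = 5236 < 8925 = 75*119, so 4/119 is smaller: the convergent 1/1 is closer to x than 10/11.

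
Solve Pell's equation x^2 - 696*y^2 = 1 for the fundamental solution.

(x, y) = (1451, 55)

First expand sqrt(696) as a continued fraction. With x_i = (sqrt(696) + m_i)/d_i and (m_0, d_0) = (0, 1): a_0 = floor(sqrt(696)) = 26, since 26^2 = 676 <= 696 < 729 = 27^2.
Iterate m_{i+1} = d_i*a_i - m_i, d_{i+1} = (696 - m_{i+1}^2)/d_i, a_{i+1} = floor((a_0 + m_{i+1})/d_{i+1}):
  m_1 = 1*26 - 0 = 26, d_1 = (696 - 26^2)/1 = 20/1 = 20, a_1 = floor((26 + 26)/20) = 2.
  m_2 = 20*2 - 26 = 14, d_2 = (696 - 14^2)/20 = 500/20 = 25, a_2 = floor((26 + 14)/25) = 1.
  m_3 = 25*1 - 14 = 11, d_3 = (696 - 11^2)/25 = 575/25 = 23, a_3 = floor((26 + 11)/23) = 1.
  m_4 = 23*1 - 11 = 12, d_4 = (696 - 12^2)/23 = 552/23 = 24, a_4 = floor((26 + 12)/24) = 1.
  m_5 = 24*1 - 12 = 12, d_5 = (696 - 12^2)/24 = 552/24 = 23, a_5 = floor((26 + 12)/23) = 1.
  m_6 = 23*1 - 12 = 11, d_6 = (696 - 11^2)/23 = 575/23 = 25, a_6 = floor((26 + 11)/25) = 1.
  m_7 = 25*1 - 11 = 14, d_7 = (696 - 14^2)/25 = 500/25 = 20, a_7 = floor((26 + 14)/20) = 2.
  m_8 = 20*2 - 14 = 26, d_8 = (696 - 26^2)/20 = 20/20 = 1, a_8 = floor((26 + 26)/1) = 52.
  m_9 = 1*52 - 26 = 26, d_9 = (696 - 26^2)/1 = 20/1 = 20: (m_9, d_9) = (m_1, d_1) = (26, 20), so from here the quotients repeat a_1, ..., a_8; the period length is 8.
So sqrt(696) = [26; (2, 1, 1, 1, 1, 1, 2, 52)] with period length k = 8.
k is even, so the fundamental solution of x^2 - 696y^2 = 1 is (p_{k-1}, q_{k-1}) = (p_7, q_7); compute convergents through index 7.
Convergents (p_i = a_i*p_{i-1} + p_{i-2}, q_i = a_i*q_{i-1} + q_{i-2} with p_{-2}=0, p_{-1}=1, q_{-2}=1, q_{-1}=0):
  i=0: a_0=26, p_0 = 26*1 + 0 = 26, q_0 = 26*0 + 1 = 1.
  i=1: a_1=2, p_1 = 2*26 + 1 = 53, q_1 = 2*1 + 0 = 2.
  i=2: a_2=1, p_2 = 1*53 + 26 = 79, q_2 = 1*2 + 1 = 3.
  i=3: a_3=1, p_3 = 1*79 + 53 = 132, q_3 = 1*3 + 2 = 5.
  i=4: a_4=1, p_4 = 1*132 + 79 = 211, q_4 = 1*5 + 3 = 8.
  i=5: a_5=1, p_5 = 1*211 + 132 = 343, q_5 = 1*8 + 5 = 13.
  i=6: a_6=1, p_6 = 1*343 + 211 = 554, q_6 = 1*13 + 8 = 21.
  i=7: a_7=2, p_7 = 2*554 + 343 = 1451, q_7 = 2*21 + 13 = 55.
Check: 1451^2 - 696*55^2 = 2105401 - 2105400 = 1, so (x, y) = (1451, 55) solves the equation, and by the theorem it is the least positive solution.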